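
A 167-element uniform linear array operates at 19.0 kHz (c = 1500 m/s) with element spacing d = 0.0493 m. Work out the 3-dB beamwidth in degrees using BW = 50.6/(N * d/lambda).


Step 1: lambda = 1500/19000 = 0.07895 m
Step 2: d/lambda = 0.0493/0.07895 = 0.6244
Step 3: BW = 50.6/(N * d/lambda) = 50.6/(167 * 0.6244) = 0.49

0.49 deg


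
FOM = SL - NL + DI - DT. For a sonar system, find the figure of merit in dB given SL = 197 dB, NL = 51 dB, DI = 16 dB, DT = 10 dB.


FOM = SL - NL + DI - DT = 197 - 51 + 16 - 10 = 152

152 dB


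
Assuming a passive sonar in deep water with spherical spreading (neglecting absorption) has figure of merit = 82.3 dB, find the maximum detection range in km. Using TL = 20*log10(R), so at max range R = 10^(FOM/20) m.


At max range FOM = TL, so 20*log10(R) = 82.3
R = 10^(82.3/20) = 13031.67 m = 13.03 km

13.03 km


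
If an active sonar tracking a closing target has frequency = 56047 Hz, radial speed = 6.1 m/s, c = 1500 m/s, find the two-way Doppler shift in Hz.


fd = 2*f*v/c = 2 * 56047 * 6.1 / 1500 = 455.85

455.85 Hz


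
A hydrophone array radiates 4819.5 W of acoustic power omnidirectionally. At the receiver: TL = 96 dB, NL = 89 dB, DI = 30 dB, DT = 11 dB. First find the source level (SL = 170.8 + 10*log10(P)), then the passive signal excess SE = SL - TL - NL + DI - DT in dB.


Step 1: SL = 170.8 + 10*log10(4819.5) = 207.63 dB
Step 2: SE = SL - TL - NL + DI - DT = 207.63 - 96 - 89 + 30 - 11 = 41.63

41.63 dB


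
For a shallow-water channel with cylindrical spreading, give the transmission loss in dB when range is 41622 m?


TL = 10*log10(41622) = 46.19

46.19 dB


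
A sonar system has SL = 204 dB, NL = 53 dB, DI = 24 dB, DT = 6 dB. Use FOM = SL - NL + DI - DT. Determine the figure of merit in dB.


FOM = SL - NL + DI - DT = 204 - 53 + 24 - 6 = 169

169 dB


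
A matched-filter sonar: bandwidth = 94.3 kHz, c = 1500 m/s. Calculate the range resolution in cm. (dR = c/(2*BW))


dR = c/(2*BW) = 1500 / (2 * 94.3e3) = 0.008 m = 0.8 cm

0.8 cm


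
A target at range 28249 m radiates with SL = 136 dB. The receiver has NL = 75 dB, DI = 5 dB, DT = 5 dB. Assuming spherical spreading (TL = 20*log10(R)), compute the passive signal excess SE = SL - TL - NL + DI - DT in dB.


Step 1: TL = 20*log10(28249) = 89.02 dB
Step 2: SE = 136 - 89.02 - 75 + 5 - 5 = -28.02

-28.02 dB


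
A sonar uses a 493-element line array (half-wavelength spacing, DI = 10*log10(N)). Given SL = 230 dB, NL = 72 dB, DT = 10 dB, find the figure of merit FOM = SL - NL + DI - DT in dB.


Step 1: DI = 10*log10(493) = 26.93 dB
Step 2: FOM = SL - NL + DI - DT = 230 - 72 + 26.93 - 10 = 174.93

174.93 dB


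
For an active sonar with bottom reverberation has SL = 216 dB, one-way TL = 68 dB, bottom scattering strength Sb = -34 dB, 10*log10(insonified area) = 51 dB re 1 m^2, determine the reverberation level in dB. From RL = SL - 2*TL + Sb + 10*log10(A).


RL = SL - 2*TL + Sb + 10*log10(A) = 216 - 2*68 + (-34) + 51 = 97

97 dB


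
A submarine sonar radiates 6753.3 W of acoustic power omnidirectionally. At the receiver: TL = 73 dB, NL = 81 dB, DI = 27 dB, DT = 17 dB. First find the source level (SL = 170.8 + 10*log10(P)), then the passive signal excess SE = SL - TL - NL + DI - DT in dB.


Step 1: SL = 170.8 + 10*log10(6753.3) = 209.1 dB
Step 2: SE = SL - TL - NL + DI - DT = 209.1 - 73 - 81 + 27 - 17 = 65.1

65.1 dB


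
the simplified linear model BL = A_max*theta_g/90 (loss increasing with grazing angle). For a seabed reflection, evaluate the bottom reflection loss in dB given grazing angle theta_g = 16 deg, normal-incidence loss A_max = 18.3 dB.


BL = A_max * theta_g / 90 = 18.3 * 16 / 90 = 3.25

3.25 dB


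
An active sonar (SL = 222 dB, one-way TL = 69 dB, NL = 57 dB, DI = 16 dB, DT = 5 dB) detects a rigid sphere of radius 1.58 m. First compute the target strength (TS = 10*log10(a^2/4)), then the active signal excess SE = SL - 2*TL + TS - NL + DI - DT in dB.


Step 1: TS = 10*log10(1.58^2/4) = -2.05 dB
Step 2: SE = SL - 2*TL + TS - NL + DI - DT = 222 - 2*69 + (-2.05) - 57 + 16 - 5 = 35.95

35.95 dB


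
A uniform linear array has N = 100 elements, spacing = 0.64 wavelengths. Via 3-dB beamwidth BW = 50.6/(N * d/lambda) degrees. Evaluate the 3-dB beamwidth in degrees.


BW = 50.6 / (100 * 0.64) = 50.6 / 64.0 = 0.79

0.79 deg


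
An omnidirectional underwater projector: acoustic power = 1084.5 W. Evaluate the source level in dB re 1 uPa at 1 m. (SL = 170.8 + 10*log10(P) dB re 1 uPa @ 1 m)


SL = 170.8 + 10*log10(1084.5) = 170.8 + 30.35 = 201.15

201.15 dB


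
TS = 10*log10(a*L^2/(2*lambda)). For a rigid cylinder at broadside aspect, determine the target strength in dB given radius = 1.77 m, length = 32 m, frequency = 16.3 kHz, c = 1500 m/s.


lambda = 1500/16300 = 0.09202 m
TS = 10*log10(1.77*32^2/(2*0.09202)) = 39.93

39.93 dB


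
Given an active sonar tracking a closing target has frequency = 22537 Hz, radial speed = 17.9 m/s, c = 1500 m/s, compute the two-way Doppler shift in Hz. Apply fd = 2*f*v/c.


537.88 Hz


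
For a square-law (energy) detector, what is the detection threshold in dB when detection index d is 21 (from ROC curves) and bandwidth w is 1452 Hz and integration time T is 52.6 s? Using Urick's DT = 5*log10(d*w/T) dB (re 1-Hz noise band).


DT = 5*log10(d*w/T) = 5*log10(21 * 1452 / 52.6) = 5*log10(579.7) = 13.82

13.82 dB


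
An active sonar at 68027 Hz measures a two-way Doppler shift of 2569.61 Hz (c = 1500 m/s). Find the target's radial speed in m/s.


From fd = 2*f*v/c, v = c*fd/(2*f) = 1500 * 2569.61 / (2*68027) = 28.33

28.33 m/s


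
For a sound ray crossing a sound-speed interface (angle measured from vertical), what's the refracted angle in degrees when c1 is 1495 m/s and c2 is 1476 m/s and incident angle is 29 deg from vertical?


sin(theta2) = (c2/c1)*sin(theta1) = (1476/1495)*sin(29 deg) = 0.47865
theta2 = arcsin(0.47865) = 28.6

28.6 deg


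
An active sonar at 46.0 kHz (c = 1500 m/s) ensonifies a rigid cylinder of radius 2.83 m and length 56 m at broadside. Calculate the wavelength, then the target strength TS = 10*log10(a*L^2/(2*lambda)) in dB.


Step 1: lambda = c/f = 1500/46000 = 0.03261 m
Step 2: TS = 10*log10(a*L^2/(2*lambda)) = 10*log10(2.83*56^2/(2*0.03261)) = 51.34

51.34 dB


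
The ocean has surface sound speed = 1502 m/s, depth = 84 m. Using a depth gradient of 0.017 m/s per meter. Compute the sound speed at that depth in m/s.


c = 1502 + 0.017 * 84 = 1503.428

1503.428 m/s


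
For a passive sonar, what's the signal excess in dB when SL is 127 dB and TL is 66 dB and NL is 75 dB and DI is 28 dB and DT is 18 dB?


SE = SL - TL - NL + DI - DT = 127 - 66 - 75 + 28 - 18 = -4

-4 dB


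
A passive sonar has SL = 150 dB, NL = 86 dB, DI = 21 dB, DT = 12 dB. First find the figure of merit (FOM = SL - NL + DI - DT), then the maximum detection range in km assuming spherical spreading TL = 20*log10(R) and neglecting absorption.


Step 1: FOM = SL - NL + DI - DT = 150 - 86 + 21 - 12 = 73 dB
Step 2: at max range FOM = TL = 20*log10(R), so R = 10^(73/20) = 4466.84 m = 4.47 km

4.47 km


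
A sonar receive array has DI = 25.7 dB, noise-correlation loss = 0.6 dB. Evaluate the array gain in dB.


25.1 dB


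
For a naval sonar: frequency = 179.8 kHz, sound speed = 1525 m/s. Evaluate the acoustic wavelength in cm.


lambda = c/f = 1525 / 179800 = 0.0085 m = 0.85 cm

0.85 cm


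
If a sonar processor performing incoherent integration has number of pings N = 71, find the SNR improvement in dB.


9.26 dB


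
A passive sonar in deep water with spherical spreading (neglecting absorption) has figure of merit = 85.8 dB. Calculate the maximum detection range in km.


At max range FOM = TL, so 20*log10(R) = 85.8
R = 10^(85.8/20) = 19498.45 m = 19.5 km

19.5 km


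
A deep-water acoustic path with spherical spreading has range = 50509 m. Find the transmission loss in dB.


TL = 20*log10(50509) = 94.07

94.07 dB


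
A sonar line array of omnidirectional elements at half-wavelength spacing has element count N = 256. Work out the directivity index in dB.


24.08 dB


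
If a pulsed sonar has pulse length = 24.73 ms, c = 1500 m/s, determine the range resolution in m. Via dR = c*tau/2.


18.5475 m


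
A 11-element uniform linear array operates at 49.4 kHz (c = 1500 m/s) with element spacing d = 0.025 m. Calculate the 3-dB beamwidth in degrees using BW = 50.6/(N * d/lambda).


Step 1: lambda = 1500/49400 = 0.03036 m
Step 2: d/lambda = 0.025/0.03036 = 0.8235
Step 3: BW = 50.6/(N * d/lambda) = 50.6/(11 * 0.8235) = 5.59

5.59 deg


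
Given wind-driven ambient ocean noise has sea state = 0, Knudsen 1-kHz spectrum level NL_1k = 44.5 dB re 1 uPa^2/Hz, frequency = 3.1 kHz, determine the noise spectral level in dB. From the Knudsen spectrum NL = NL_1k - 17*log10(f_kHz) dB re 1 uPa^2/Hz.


NL = NL_1k - 17*log10(f_kHz) = 44.5 - 17*log10(3.1) = 44.5 - (8.35) = 36.15

36.15 dB


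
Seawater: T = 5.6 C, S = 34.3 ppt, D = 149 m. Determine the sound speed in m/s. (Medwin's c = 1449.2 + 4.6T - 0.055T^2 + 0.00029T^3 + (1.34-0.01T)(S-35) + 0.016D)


c = 1449.2 + 4.6*5.6 - 0.055*5.6^2 + 0.00029*5.6^3 + (1.34 - 0.01*5.6)*(34.3 - 35) + 0.016*149 = 1474.77

1474.77 m/s


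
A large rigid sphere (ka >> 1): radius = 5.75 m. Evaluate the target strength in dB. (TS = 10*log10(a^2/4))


9.17 dB


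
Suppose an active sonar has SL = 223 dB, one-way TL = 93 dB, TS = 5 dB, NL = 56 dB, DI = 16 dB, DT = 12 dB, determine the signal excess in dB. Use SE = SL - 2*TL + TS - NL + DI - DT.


SE = SL - 2*TL + TS - NL + DI - DT = 223 - 2*93 + (5) - 56 + 16 - 12 = -10

-10 dB


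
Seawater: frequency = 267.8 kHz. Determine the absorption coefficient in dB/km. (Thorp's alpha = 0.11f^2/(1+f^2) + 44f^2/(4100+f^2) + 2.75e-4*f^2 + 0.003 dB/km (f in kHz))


f^2 = 71716.84
alpha = 0.11*71716.84/(1+71716.84) + 44*71716.84/(4100+71716.84) + 2.75e-4*71716.84 + 0.003 = 61.456

61.456 dB/km


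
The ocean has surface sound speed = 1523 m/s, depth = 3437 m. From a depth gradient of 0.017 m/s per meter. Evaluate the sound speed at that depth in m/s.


1581.429 m/s


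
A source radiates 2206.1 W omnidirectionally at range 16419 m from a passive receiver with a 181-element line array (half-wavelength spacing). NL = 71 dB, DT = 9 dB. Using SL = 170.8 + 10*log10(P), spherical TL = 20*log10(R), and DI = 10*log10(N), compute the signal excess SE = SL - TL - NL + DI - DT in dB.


62.51 dB


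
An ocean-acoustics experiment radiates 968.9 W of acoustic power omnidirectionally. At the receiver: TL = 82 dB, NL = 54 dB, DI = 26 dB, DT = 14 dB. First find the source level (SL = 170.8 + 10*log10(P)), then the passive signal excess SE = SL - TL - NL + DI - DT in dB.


Step 1: SL = 170.8 + 10*log10(968.9) = 200.66 dB
Step 2: SE = SL - TL - NL + DI - DT = 200.66 - 82 - 54 + 26 - 14 = 76.66

76.66 dB


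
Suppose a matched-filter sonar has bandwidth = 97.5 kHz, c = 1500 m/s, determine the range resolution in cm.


0.77 cm


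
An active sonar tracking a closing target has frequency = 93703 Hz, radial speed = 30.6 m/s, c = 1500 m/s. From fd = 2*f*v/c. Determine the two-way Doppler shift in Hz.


3823.08 Hz


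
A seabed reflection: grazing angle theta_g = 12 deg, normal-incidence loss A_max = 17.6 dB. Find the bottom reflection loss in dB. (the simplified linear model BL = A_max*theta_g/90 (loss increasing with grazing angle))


BL = A_max * theta_g / 90 = 17.6 * 12 / 90 = 2.35

2.35 dB


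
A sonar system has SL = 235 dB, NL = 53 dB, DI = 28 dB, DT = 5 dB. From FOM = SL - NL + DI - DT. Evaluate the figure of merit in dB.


FOM = SL - NL + DI - DT = 235 - 53 + 28 - 5 = 205

205 dB


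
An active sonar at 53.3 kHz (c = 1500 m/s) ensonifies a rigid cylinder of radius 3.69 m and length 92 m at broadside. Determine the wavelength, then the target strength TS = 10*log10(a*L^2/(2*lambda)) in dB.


Step 1: lambda = c/f = 1500/53300 = 0.02814 m
Step 2: TS = 10*log10(a*L^2/(2*lambda)) = 10*log10(3.69*92^2/(2*0.02814)) = 57.44

57.44 dB


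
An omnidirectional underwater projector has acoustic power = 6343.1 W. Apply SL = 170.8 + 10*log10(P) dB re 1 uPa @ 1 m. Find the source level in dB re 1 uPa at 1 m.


SL = 170.8 + 10*log10(6343.1) = 170.8 + 38.02 = 208.82

208.82 dB


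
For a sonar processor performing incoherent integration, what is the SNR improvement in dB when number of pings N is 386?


Gain = 5*log10(386) = 12.93

12.93 dB


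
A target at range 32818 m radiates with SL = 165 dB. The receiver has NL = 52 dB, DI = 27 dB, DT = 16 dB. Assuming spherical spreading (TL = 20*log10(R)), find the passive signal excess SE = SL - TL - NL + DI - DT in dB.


Step 1: TL = 20*log10(32818) = 90.32 dB
Step 2: SE = 165 - 90.32 - 52 + 27 - 16 = 33.68

33.68 dB


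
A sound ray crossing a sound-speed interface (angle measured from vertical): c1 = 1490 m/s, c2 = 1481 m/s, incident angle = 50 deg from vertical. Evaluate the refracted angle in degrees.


sin(theta2) = (c2/c1)*sin(theta1) = (1481/1490)*sin(50 deg) = 0.76142
theta2 = arcsin(0.76142) = 49.59

49.59 deg


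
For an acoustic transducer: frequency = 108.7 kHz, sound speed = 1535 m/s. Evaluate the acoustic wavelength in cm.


1.41 cm


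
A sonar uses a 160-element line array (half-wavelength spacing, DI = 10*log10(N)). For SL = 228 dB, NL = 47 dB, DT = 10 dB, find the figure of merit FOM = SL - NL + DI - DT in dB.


Step 1: DI = 10*log10(160) = 22.04 dB
Step 2: FOM = SL - NL + DI - DT = 228 - 47 + 22.04 - 10 = 193.04

193.04 dB


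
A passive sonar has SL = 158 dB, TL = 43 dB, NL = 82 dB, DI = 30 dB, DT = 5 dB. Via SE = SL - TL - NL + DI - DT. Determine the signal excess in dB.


58 dB


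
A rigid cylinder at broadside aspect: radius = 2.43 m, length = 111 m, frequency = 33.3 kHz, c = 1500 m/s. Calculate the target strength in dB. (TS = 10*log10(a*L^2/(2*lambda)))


lambda = 1500/33300 = 0.04505 m
TS = 10*log10(2.43*111^2/(2*0.04505)) = 55.22

55.22 dB


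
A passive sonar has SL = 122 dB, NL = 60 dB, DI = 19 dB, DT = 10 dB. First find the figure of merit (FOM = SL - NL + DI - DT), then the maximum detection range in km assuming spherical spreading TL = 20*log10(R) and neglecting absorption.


Step 1: FOM = SL - NL + DI - DT = 122 - 60 + 19 - 10 = 71 dB
Step 2: at max range FOM = TL = 20*log10(R), so R = 10^(71/20) = 3548.13 m = 3.55 km

3.55 km


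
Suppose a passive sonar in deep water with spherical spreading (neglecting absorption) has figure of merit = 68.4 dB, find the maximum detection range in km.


At max range FOM = TL, so 20*log10(R) = 68.4
R = 10^(68.4/20) = 2630.27 m = 2.63 km

2.63 km


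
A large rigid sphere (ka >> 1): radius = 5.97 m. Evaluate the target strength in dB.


TS = 10*log10(5.97^2 / 4) = 10*log10(8.910225) = 9.5

9.5 dB


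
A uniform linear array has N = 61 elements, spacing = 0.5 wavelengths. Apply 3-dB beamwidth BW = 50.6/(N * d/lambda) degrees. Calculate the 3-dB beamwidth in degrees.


BW = 50.6 / (61 * 0.5) = 50.6 / 30.5 = 1.66

1.66 deg


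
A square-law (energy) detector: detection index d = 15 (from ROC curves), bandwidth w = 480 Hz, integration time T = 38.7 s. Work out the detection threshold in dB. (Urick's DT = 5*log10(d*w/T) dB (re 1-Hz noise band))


DT = 5*log10(d*w/T) = 5*log10(15 * 480 / 38.7) = 5*log10(186.05) = 11.35

11.35 dB


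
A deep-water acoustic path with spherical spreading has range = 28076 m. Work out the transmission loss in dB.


TL = 20*log10(28076) = 88.97

88.97 dB


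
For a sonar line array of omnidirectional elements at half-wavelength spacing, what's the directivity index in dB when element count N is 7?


DI = 10*log10(7) = 8.45

8.45 dB


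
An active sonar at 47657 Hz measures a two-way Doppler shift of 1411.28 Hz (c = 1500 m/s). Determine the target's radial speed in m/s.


From fd = 2*f*v/c, v = c*fd/(2*f) = 1500 * 1411.28 / (2*47657) = 22.21

22.21 m/s


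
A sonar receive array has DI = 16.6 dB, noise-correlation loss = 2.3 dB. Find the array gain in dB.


AG = DI - L_corr = 16.6 - 2.3 = 14.3

14.3 dB


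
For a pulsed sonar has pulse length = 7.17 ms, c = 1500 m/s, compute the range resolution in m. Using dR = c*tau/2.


5.3775 m


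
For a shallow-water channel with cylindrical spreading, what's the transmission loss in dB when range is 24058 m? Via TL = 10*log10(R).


43.81 dB


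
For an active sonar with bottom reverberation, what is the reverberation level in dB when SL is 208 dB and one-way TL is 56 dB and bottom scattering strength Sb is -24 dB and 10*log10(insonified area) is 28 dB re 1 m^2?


RL = SL - 2*TL + Sb + 10*log10(A) = 208 - 2*56 + (-24) + 28 = 100

100 dB


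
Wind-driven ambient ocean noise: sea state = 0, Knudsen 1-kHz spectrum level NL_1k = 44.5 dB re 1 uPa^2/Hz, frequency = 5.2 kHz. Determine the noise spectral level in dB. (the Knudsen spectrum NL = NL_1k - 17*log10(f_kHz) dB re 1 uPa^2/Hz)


NL = NL_1k - 17*log10(f_kHz) = 44.5 - 17*log10(5.2) = 44.5 - (12.17) = 32.33

32.33 dB


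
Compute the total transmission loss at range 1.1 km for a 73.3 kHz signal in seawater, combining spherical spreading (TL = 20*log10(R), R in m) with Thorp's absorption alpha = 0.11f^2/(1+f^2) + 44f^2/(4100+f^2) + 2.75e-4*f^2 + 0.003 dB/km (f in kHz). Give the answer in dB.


Step 1 (Thorp): alpha = 0.11*5372.89/(1+5372.89) + 44*5372.89/(4100+5372.89) + 2.75e-4*5372.89 + 0.003 = 26.5467 dB/km
Step 2: TL_spread = 20*log10(1100) = 60.83 dB
Step 3: TL_abs = alpha*R = 26.5467 * 1.1 = 29.2 dB
Step 4: TL_total = 60.83 + 29.2 = 90.03

90.03 dB


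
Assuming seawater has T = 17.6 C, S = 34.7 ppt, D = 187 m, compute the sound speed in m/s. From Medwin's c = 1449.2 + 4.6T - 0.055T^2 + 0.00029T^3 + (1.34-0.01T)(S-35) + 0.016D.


c = 1449.2 + 4.6*17.6 - 0.055*17.6^2 + 0.00029*17.6^3 + (1.34 - 0.01*17.6)*(34.7 - 35) + 0.016*187 = 1517.35

1517.35 m/s


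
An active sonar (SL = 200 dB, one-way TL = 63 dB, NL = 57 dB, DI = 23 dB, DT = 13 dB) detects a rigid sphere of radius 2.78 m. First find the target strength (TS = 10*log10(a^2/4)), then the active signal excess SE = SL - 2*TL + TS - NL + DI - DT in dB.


Step 1: TS = 10*log10(2.78^2/4) = 2.86 dB
Step 2: SE = SL - 2*TL + TS - NL + DI - DT = 200 - 2*63 + (2.86) - 57 + 23 - 13 = 29.86

29.86 dB


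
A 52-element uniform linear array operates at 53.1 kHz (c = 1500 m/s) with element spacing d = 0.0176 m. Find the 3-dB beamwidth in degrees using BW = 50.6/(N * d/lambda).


Step 1: lambda = 1500/53100 = 0.02825 m
Step 2: d/lambda = 0.0176/0.02825 = 0.623
Step 3: BW = 50.6/(N * d/lambda) = 50.6/(52 * 0.623) = 1.56

1.56 deg


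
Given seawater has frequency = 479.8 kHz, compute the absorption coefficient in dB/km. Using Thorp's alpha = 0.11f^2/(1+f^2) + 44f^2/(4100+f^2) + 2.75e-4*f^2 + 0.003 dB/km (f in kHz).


f^2 = 230208.04
alpha = 0.11*230208.04/(1+230208.04) + 44*230208.04/(4100+230208.04) + 2.75e-4*230208.04 + 0.003 = 106.65

106.65 dB/km


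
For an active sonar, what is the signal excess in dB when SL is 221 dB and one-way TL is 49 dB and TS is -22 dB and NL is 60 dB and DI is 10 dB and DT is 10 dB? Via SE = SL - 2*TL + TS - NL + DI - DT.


SE = SL - 2*TL + TS - NL + DI - DT = 221 - 2*49 + (-22) - 60 + 10 - 10 = 41

41 dB


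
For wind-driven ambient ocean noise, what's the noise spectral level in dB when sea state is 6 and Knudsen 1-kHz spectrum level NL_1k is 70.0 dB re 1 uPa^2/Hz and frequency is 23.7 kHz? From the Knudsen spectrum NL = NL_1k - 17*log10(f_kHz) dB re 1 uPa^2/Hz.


NL = NL_1k - 17*log10(f_kHz) = 70.0 - 17*log10(23.7) = 70.0 - (23.37) = 46.63

46.63 dB


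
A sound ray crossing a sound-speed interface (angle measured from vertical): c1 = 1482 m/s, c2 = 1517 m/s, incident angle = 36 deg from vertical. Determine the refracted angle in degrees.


sin(theta2) = (c2/c1)*sin(theta1) = (1517/1482)*sin(36 deg) = 0.60167
theta2 = arcsin(0.60167) = 36.99

36.99 deg


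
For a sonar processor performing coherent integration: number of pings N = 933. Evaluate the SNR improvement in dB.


Gain = 10*log10(933) = 29.7

29.7 dB


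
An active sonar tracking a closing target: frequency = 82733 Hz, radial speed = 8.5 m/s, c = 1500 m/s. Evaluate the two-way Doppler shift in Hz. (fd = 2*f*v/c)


fd = 2*f*v/c = 2 * 82733 * 8.5 / 1500 = 937.64

937.64 Hz


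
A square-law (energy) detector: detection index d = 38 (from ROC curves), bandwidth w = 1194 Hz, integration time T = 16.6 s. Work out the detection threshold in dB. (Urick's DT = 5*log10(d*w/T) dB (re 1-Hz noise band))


17.18 dB


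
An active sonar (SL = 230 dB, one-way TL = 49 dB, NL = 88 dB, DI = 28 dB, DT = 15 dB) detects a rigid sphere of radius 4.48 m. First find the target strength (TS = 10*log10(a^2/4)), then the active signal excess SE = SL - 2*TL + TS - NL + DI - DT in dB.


Step 1: TS = 10*log10(4.48^2/4) = 7.0 dB
Step 2: SE = SL - 2*TL + TS - NL + DI - DT = 230 - 2*49 + (7.0) - 88 + 28 - 15 = 64.0

64.0 dB


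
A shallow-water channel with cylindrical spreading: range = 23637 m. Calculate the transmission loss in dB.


43.74 dB


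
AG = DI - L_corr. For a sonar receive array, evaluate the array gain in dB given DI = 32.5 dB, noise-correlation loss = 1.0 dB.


AG = DI - L_corr = 32.5 - 1.0 = 31.5

31.5 dB


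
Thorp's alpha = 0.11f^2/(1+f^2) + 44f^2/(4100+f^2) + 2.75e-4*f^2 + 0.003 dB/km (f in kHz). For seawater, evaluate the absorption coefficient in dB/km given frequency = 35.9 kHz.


10.991 dB/km


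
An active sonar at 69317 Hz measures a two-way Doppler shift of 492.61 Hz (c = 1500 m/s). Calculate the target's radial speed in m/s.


From fd = 2*f*v/c, v = c*fd/(2*f) = 1500 * 492.61 / (2*69317) = 5.33

5.33 m/s


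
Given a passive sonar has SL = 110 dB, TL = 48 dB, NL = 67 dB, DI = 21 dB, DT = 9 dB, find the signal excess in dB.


SE = SL - TL - NL + DI - DT = 110 - 48 - 67 + 21 - 9 = 7

7 dB


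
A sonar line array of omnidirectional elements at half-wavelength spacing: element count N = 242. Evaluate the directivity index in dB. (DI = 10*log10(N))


23.84 dB


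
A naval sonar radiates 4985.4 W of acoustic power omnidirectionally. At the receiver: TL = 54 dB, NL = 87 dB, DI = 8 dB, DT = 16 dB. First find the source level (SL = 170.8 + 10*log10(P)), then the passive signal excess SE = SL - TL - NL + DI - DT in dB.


Step 1: SL = 170.8 + 10*log10(4985.4) = 207.78 dB
Step 2: SE = SL - TL - NL + DI - DT = 207.78 - 54 - 87 + 8 - 16 = 58.78

58.78 dB


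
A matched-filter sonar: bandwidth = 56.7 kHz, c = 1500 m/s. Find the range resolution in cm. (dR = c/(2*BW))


dR = c/(2*BW) = 1500 / (2 * 56.7e3) = 0.0132 m = 1.32 cm

1.32 cm


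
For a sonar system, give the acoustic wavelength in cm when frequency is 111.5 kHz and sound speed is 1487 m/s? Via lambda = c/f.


1.33 cm


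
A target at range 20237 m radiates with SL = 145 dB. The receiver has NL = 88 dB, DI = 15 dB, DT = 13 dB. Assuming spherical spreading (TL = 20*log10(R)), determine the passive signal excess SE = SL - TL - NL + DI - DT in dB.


Step 1: TL = 20*log10(20237) = 86.12 dB
Step 2: SE = 145 - 86.12 - 88 + 15 - 13 = -27.12

-27.12 dB


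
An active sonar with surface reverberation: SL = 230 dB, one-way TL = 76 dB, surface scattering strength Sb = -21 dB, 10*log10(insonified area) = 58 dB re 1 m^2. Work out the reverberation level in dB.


115 dB


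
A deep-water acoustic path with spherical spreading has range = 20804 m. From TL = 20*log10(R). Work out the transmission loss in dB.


TL = 20*log10(20804) = 86.36

86.36 dB


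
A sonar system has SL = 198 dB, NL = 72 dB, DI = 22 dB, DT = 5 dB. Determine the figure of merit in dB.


FOM = SL - NL + DI - DT = 198 - 72 + 22 - 5 = 143

143 dB


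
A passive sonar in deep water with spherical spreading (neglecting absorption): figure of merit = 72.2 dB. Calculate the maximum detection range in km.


4.07 km


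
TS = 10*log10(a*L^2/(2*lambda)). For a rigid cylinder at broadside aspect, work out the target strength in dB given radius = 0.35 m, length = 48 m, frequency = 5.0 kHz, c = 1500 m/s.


31.28 dB


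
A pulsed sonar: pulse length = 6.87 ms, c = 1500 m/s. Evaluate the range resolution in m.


dR = c*tau/2 = 1500 * 6.87e-3 / 2 = 5.1525

5.1525 m


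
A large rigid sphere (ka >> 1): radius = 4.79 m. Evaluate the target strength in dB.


TS = 10*log10(4.79^2 / 4) = 10*log10(5.736025) = 7.59

7.59 dB


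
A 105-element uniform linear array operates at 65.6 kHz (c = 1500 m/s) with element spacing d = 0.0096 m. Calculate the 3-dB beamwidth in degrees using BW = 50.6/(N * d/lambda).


Step 1: lambda = 1500/65600 = 0.02287 m
Step 2: d/lambda = 0.0096/0.02287 = 0.4198
Step 3: BW = 50.6/(N * d/lambda) = 50.6/(105 * 0.4198) = 1.15

1.15 deg


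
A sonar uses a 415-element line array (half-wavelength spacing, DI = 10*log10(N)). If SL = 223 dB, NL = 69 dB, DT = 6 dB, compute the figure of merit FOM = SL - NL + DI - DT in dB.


174.18 dB


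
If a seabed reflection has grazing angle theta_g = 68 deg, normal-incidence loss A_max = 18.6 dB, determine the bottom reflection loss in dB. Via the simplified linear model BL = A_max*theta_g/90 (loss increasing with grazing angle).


14.05 dB


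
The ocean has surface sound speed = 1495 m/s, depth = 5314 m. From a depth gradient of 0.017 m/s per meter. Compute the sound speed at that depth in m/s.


1585.338 m/s


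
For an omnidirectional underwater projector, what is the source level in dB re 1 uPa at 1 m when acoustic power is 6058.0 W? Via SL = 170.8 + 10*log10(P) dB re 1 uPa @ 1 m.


208.62 dB


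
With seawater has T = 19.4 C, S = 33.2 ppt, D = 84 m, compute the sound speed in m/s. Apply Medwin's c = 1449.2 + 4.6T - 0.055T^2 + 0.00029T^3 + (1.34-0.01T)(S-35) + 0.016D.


c = 1449.2 + 4.6*19.4 - 0.055*19.4^2 + 0.00029*19.4^3 + (1.34 - 0.01*19.4)*(33.2 - 35) + 0.016*84 = 1519.14

1519.14 m/s


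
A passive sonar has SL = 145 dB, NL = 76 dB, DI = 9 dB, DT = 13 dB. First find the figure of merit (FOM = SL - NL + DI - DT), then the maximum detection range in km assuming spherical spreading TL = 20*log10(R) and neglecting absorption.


Step 1: FOM = SL - NL + DI - DT = 145 - 76 + 9 - 13 = 65 dB
Step 2: at max range FOM = TL = 20*log10(R), so R = 10^(65/20) = 1778.28 m = 1.78 km

1.78 km


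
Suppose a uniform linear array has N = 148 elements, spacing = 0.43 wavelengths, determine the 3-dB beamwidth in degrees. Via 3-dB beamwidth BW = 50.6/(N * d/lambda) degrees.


BW = 50.6 / (148 * 0.43) = 50.6 / 63.64 = 0.8

0.8 deg


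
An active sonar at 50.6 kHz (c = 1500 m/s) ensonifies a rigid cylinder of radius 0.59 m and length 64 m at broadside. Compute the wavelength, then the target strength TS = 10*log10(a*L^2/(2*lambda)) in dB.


Step 1: lambda = c/f = 1500/50600 = 0.02964 m
Step 2: TS = 10*log10(a*L^2/(2*lambda)) = 10*log10(0.59*64^2/(2*0.02964)) = 46.1

46.1 dB


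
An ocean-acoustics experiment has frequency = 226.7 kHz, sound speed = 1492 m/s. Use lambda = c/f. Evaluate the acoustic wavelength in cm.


0.66 cm


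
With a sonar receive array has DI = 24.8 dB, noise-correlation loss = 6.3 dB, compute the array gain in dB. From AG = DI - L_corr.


18.5 dB


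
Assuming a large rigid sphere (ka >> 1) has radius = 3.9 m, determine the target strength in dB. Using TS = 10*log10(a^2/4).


5.8 dB


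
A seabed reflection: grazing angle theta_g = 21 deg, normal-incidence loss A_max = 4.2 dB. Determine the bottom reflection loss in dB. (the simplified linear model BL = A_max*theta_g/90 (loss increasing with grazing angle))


0.98 dB


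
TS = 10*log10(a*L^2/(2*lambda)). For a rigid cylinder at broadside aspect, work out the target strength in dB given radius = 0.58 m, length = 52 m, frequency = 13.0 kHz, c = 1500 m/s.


lambda = 1500/13000 = 0.11538 m
TS = 10*log10(0.58*52^2/(2*0.11538)) = 38.32

38.32 dB


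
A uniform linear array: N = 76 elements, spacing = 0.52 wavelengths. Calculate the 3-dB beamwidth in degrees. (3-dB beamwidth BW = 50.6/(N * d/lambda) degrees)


1.28 deg


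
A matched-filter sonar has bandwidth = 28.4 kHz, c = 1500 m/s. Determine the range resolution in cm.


2.64 cm


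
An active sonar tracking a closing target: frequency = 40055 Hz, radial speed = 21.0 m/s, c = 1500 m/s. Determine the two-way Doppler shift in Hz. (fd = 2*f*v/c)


fd = 2*f*v/c = 2 * 40055 * 21.0 / 1500 = 1121.54

1121.54 Hz


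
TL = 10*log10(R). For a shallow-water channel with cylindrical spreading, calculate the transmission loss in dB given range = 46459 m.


TL = 10*log10(46459) = 46.67

46.67 dB


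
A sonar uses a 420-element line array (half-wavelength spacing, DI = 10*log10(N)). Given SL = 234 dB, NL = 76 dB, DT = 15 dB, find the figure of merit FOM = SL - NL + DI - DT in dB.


Step 1: DI = 10*log10(420) = 26.23 dB
Step 2: FOM = SL - NL + DI - DT = 234 - 76 + 26.23 - 15 = 169.23

169.23 dB


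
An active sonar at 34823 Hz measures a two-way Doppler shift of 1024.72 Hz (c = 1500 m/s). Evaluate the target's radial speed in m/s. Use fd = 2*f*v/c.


From fd = 2*f*v/c, v = c*fd/(2*f) = 1500 * 1024.72 / (2*34823) = 22.07

22.07 m/s


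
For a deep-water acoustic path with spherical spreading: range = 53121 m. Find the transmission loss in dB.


TL = 20*log10(53121) = 94.51

94.51 dB


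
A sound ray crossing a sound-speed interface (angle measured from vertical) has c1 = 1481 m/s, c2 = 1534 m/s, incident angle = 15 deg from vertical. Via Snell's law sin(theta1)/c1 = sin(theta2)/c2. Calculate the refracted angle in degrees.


sin(theta2) = (c2/c1)*sin(theta1) = (1534/1481)*sin(15 deg) = 0.26808
theta2 = arcsin(0.26808) = 15.55

15.55 deg


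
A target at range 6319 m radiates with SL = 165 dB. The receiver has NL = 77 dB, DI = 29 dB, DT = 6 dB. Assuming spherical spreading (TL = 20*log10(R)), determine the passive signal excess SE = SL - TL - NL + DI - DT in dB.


Step 1: TL = 20*log10(6319) = 76.01 dB
Step 2: SE = 165 - 76.01 - 77 + 29 - 6 = 34.99

34.99 dB


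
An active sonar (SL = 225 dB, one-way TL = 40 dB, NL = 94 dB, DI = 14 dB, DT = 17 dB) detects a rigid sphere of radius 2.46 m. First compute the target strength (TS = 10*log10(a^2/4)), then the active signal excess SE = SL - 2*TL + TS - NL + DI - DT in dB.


Step 1: TS = 10*log10(2.46^2/4) = 1.8 dB
Step 2: SE = SL - 2*TL + TS - NL + DI - DT = 225 - 2*40 + (1.8) - 94 + 14 - 17 = 49.8

49.8 dB


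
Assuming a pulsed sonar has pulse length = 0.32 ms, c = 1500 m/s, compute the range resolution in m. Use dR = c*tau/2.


dR = c*tau/2 = 1500 * 0.32e-3 / 2 = 0.24

0.24 m


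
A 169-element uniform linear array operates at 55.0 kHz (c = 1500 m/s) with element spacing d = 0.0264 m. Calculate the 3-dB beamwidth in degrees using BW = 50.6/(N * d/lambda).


0.31 deg


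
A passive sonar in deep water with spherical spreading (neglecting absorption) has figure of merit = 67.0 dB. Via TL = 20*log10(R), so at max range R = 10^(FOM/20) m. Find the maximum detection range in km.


2.24 km


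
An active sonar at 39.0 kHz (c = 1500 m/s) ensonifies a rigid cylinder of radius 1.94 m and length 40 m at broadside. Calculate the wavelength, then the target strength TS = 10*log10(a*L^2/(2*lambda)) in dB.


Step 1: lambda = c/f = 1500/39000 = 0.03846 m
Step 2: TS = 10*log10(a*L^2/(2*lambda)) = 10*log10(1.94*40^2/(2*0.03846)) = 46.06

46.06 dB


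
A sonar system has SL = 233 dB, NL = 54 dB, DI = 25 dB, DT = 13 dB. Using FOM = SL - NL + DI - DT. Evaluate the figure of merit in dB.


FOM = SL - NL + DI - DT = 233 - 54 + 25 - 13 = 191

191 dB


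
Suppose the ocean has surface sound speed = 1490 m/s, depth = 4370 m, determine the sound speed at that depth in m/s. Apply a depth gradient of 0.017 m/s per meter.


c = 1490 + 0.017 * 4370 = 1564.29

1564.29 m/s


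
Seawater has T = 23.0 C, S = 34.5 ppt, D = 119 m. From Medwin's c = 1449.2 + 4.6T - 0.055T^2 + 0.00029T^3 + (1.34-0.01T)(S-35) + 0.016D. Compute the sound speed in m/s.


c = 1449.2 + 4.6*23.0 - 0.055*23.0^2 + 0.00029*23.0^3 + (1.34 - 0.01*23.0)*(34.5 - 35) + 0.016*119 = 1530.78

1530.78 m/s


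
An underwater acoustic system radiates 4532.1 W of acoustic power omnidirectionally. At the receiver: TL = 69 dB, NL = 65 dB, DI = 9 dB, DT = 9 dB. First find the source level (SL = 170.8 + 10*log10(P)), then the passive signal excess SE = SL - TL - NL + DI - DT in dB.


Step 1: SL = 170.8 + 10*log10(4532.1) = 207.36 dB
Step 2: SE = SL - TL - NL + DI - DT = 207.36 - 69 - 65 + 9 - 9 = 73.36

73.36 dB


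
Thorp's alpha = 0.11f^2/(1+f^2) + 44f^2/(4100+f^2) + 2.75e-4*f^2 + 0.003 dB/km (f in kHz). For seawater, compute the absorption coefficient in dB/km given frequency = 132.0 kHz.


40.523 dB/km


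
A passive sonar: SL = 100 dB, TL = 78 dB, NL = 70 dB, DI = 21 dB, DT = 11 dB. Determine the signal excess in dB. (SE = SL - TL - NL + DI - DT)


SE = SL - TL - NL + DI - DT = 100 - 78 - 70 + 21 - 11 = -38

-38 dB


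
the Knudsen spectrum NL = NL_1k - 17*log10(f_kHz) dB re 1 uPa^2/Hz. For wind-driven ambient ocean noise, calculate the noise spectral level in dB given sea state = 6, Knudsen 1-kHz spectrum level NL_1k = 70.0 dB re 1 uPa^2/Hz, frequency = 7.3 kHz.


NL = NL_1k - 17*log10(f_kHz) = 70.0 - 17*log10(7.3) = 70.0 - (14.68) = 55.32

55.32 dB


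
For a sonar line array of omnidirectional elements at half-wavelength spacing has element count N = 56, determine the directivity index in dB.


17.48 dB


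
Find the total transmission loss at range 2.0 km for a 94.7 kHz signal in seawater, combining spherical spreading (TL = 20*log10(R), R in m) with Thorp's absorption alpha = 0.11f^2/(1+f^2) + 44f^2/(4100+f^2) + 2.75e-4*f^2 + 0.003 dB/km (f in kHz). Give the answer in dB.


Step 1 (Thorp): alpha = 0.11*8968.09/(1+8968.09) + 44*8968.09/(4100+8968.09) + 2.75e-4*8968.09 + 0.003 = 32.7746 dB/km
Step 2: TL_spread = 20*log10(2000) = 66.02 dB
Step 3: TL_abs = alpha*R = 32.7746 * 2.0 = 65.55 dB
Step 4: TL_total = 66.02 + 65.55 = 131.57

131.57 dB


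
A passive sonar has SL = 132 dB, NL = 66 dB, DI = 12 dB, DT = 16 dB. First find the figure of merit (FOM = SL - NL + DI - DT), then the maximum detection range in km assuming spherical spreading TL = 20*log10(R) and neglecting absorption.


Step 1: FOM = SL - NL + DI - DT = 132 - 66 + 12 - 16 = 62 dB
Step 2: at max range FOM = TL = 20*log10(R), so R = 10^(62/20) = 1258.93 m = 1.26 km

1.26 km


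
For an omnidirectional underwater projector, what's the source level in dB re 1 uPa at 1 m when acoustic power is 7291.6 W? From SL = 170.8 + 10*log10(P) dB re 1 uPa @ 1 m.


209.43 dB


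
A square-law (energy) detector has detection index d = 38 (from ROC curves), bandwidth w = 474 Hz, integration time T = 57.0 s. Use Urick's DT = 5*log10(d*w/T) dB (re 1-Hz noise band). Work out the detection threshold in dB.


12.5 dB


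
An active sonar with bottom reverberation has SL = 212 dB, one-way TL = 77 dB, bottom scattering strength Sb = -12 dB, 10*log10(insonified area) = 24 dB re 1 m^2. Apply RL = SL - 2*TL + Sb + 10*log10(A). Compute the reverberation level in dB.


70 dB


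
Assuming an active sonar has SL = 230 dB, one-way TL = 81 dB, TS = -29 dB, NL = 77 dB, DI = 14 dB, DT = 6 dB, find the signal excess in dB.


-30 dB


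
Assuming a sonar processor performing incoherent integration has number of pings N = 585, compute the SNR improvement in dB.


Gain = 5*log10(585) = 13.84

13.84 dB


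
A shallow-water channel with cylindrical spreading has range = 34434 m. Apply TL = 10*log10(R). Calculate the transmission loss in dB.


TL = 10*log10(34434) = 45.37

45.37 dB


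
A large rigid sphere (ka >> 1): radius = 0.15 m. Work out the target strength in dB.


-22.5 dB


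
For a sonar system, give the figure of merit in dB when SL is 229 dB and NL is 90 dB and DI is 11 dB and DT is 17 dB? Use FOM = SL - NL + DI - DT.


133 dB


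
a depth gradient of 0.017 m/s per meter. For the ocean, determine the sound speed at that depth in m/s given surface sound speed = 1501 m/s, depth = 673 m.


c = 1501 + 0.017 * 673 = 1512.441

1512.441 m/s


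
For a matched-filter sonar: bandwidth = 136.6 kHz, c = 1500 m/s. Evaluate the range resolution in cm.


dR = c/(2*BW) = 1500 / (2 * 136.6e3) = 0.0055 m = 0.55 cm

0.55 cm


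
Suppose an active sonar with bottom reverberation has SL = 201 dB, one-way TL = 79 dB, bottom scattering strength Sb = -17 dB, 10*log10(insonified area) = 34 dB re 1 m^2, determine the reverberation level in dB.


60 dB


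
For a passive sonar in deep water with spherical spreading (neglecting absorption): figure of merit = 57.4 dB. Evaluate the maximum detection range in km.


At max range FOM = TL, so 20*log10(R) = 57.4
R = 10^(57.4/20) = 741.31 m = 0.74 km

0.74 km


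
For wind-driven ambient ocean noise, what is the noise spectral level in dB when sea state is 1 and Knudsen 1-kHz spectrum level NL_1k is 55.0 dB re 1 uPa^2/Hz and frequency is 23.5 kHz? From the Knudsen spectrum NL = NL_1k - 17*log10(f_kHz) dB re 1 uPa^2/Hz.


NL = NL_1k - 17*log10(f_kHz) = 55.0 - 17*log10(23.5) = 55.0 - (23.31) = 31.69

31.69 dB


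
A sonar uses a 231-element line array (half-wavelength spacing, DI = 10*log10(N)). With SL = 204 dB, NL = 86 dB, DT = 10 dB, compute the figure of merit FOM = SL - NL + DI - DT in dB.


Step 1: DI = 10*log10(231) = 23.64 dB
Step 2: FOM = SL - NL + DI - DT = 204 - 86 + 23.64 - 10 = 131.64

131.64 dB


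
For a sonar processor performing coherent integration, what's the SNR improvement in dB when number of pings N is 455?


26.58 dB


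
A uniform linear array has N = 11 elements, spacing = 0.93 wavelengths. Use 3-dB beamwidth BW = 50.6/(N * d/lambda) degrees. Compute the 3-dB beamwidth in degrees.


BW = 50.6 / (11 * 0.93) = 50.6 / 10.23 = 4.95

4.95 deg


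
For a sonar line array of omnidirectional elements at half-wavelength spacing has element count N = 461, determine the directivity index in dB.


DI = 10*log10(461) = 26.64

26.64 dB


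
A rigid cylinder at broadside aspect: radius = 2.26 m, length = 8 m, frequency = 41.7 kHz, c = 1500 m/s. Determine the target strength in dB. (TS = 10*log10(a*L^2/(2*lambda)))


lambda = 1500/41700 = 0.03597 m
TS = 10*log10(2.26*8^2/(2*0.03597)) = 33.03

33.03 dB


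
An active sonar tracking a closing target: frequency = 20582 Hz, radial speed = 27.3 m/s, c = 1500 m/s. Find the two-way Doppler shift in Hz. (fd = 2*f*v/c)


749.18 Hz


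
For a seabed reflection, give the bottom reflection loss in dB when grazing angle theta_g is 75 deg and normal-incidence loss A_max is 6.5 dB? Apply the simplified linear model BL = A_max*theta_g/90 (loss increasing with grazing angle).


BL = A_max * theta_g / 90 = 6.5 * 75 / 90 = 5.42

5.42 dB


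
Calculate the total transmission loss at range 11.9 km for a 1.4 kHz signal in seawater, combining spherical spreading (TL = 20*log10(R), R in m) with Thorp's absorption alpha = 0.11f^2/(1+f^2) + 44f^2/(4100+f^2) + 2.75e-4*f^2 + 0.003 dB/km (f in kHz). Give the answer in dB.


Step 1 (Thorp): alpha = 0.11*1.96/(1+1.96) + 44*1.96/(4100+1.96) + 2.75e-4*1.96 + 0.003 = 0.0974 dB/km
Step 2: TL_spread = 20*log10(11900) = 81.51 dB
Step 3: TL_abs = alpha*R = 0.0974 * 11.9 = 1.16 dB
Step 4: TL_total = 81.51 + 1.16 = 82.67

82.67 dB


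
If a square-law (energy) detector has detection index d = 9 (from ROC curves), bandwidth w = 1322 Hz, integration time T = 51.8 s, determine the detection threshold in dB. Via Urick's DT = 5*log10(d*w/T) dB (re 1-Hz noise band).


DT = 5*log10(d*w/T) = 5*log10(9 * 1322 / 51.8) = 5*log10(229.69) = 11.81

11.81 dB
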